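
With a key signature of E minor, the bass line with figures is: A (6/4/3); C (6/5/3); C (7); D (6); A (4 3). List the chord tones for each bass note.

A (6/4/3): A, C, D, F#.
C (6/5/3): C, E, G, A.
C (7/5/3): C, E, G, B.
D (6/3): D, F#, B.
A (6/4/3): A, C, D, F#.

A, C, D, F# | C, E, G, A | C, E, G, B | D, F#, B | A, C, D, F#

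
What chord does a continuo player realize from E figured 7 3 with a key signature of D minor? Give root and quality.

E half-diminished seventh

The figures 7 3 indicate a seventh chord in root position.
In root position the bass is the root, so the root is E.
The chord tones are E, G, Bb, D, giving E half-diminished seventh.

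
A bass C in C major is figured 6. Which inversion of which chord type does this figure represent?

6 is shorthand for 6/3.
Intervals of 6/3 above the bass form a triad; the bass is the third, so this is first inversion.

triad, first inversion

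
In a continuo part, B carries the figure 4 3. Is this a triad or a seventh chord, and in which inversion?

4 3 is shorthand for 6/4/3.
Intervals of 6/4/3 above the bass form a seventh chord; the bass is the fifth, so this is second inversion.

seventh chord, second inversion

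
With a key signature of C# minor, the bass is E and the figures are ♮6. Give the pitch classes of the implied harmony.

The written figures ♮6 are shorthand for 6/3: the 3 is implied.
A third above E in this key is G#.
A sixth above E in this key is C#, made natural (C) by the ♮ figure.
Together with the bass E, this spells C augmented in first inversion.

E, G#, C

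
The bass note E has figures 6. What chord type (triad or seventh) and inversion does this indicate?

6 is shorthand for 6/3.
Intervals of 6/3 above the bass form a triad; the bass is the third, so this is first inversion.

triad, first inversion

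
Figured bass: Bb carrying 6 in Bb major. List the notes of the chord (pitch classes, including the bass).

The written figures 6 are shorthand for 6/3: the 3 is implied.
A third above Bb in this key is D.
A sixth above Bb in this key is G.
Together with the bass Bb, this spells G minor in first inversion.

Bb, D, G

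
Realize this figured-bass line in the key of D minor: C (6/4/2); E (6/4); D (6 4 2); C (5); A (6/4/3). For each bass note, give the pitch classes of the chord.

C (6/4/2): C, D, F, A.
E (6/4): E, A, C.
D (6/4/2): D, E, G, Bb.
C (5/3): C, E, G.
A (6/4/3): A, C, D, F.

C, D, F, A | E, A, C | D, E, G, Bb | C, E, G | A, C, D, F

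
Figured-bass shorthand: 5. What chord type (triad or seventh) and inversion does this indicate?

triad, root position

5 is shorthand for 5/3.
Intervals of 5/3 above the bass form a triad; the bass is the root, so this is root position.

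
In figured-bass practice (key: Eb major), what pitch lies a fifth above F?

C

Counting 4 letter steps above F lands on C; in Eb major, that letter is C.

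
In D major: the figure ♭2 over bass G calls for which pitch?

Ab

Counting 1 letter step above G lands on A; in D major, that letter is A.
The b2 figure lowers it a semitone, giving Ab.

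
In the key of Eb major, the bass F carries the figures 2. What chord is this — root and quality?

G minor seventh

The figures 2 indicate a seventh chord in third inversion.
In third inversion the root lies a second above the bass: a second above F in Eb major is G.
The chord tones are F, G, Bb, D, giving G minor seventh.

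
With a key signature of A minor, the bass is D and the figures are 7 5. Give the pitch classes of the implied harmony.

The written figures 7 5 are shorthand for 7/5/3: the 3 is implied.
A third above D in this key is F.
A fifth above D in this key is A.
A seventh above D in this key is C.
Together with the bass D, this spells D minor seventh in root position.

D, F, A, C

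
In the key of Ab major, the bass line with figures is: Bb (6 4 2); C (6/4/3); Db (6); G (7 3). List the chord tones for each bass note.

Bb, C, Eb, G | C, Eb, F, Ab | Db, F, Bb | G, Bb, Db, F

Bb (6/4/2): Bb, C, Eb, G.
C (6/4/3): C, Eb, F, Ab.
Db (6/3): Db, F, Bb.
G (7/5/3): G, Bb, Db, F.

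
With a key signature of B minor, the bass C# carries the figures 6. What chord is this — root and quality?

A major

The figures 6 indicate a triad in first inversion.
In first inversion the root lies a sixth above the bass: a sixth above C# in B minor is A.
The chord tones are C#, E, A, giving A major.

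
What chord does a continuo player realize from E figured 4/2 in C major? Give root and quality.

F major seventh

The figures 4/2 indicate a seventh chord in third inversion.
In third inversion the root lies a second above the bass: a second above E in C major is F.
The chord tones are E, F, A, C, giving F major seventh.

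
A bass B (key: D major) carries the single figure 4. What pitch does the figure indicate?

Counting 3 letter steps above B lands on E; in D major, that letter is E.

E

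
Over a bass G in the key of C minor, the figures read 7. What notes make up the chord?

The written figures 7 are shorthand for 7/5/3: the 5/3 are implied.
A third above G in this key is Bb.
A fifth above G in this key is D.
A seventh above G in this key is F.
Together with the bass G, this spells G minor seventh in root position.

G, Bb, D, F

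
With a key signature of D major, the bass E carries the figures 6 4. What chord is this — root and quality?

The figures 6 4 indicate a triad in second inversion.
In second inversion the root lies a fourth above the bass: a fourth above E in D major is A.
The chord tones are E, A, C#, giving A major.

A major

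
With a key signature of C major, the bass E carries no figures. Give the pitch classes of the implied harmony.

An unfigured bass implies 5/3.
A third above E in this key is G.
A fifth above E in this key is B.
Together with the bass E, this spells E minor in root position.

E, G, B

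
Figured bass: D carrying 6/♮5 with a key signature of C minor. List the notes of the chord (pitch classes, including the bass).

The written figures 6/♮5 are shorthand for 6/5/3: the 3 is implied.
A third above D in this key is F.
A fifth above D in this key is Ab, made natural (A) by the ♮ figure.
A sixth above D in this key is Bb.
Together with the bass D, this spells Bb major seventh in first inversion.

D, F, A, Bb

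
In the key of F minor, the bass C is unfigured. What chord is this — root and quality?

C minor

An unfigured bass indicates a triad in root position.
In root position the bass is the root, so the root is C.
The chord tones are C, Eb, G, giving C minor.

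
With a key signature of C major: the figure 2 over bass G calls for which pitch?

Counting 1 letter step above G lands on A; in C major, that letter is A.

A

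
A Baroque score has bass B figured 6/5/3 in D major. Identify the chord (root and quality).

G major seventh

The figures 6/5/3 indicate a seventh chord in first inversion.
In first inversion the root lies a sixth above the bass: a sixth above B in D major is G.
The chord tones are B, D, F#, G, giving G major seventh.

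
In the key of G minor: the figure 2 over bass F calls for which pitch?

G

Counting 1 letter step above F lands on G; in G minor, that letter is G.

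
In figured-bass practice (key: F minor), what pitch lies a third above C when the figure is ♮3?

E

Counting 2 letter steps above C lands on E; in F minor, that letter is Eb.
The ♮3 figure makes it natural, giving E.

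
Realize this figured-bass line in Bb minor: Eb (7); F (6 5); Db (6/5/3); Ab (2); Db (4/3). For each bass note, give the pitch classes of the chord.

Eb, Gb, Bb, Db | F, Ab, C, Db | Db, F, Ab, Bb | Ab, Bb, Db, F | Db, F, Gb, Bb

Eb (7/5/3): Eb, Gb, Bb, Db.
F (6/5/3): F, Ab, C, Db.
Db (6/5/3): Db, F, Ab, Bb.
Ab (6/4/2): Ab, Bb, Db, F.
Db (6/4/3): Db, F, Gb, Bb.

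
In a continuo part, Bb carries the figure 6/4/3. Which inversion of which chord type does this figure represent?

Intervals of 6/4/3 above the bass form a seventh chord; the bass is the fifth, so this is second inversion.

seventh chord, second inversion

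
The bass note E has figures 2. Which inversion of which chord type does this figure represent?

2 is shorthand for 6/4/2.
Intervals of 6/4/2 above the bass form a seventh chord; the bass is the seventh, so this is third inversion.

seventh chord, third inversion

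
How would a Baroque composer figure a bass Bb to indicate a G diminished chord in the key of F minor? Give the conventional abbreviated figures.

Bb is the third of G diminished, so the chord is in first inversion.
A triad in first inversion is figured 6/3, conventionally abbreviated 6.

6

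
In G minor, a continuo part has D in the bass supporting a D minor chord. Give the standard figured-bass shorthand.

no figures

D is the root of D minor, so the chord is in root position.
A triad in root position is figured 5/3, conventionally abbreviated (no figures — root-position triad).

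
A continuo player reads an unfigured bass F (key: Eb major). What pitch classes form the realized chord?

F, Ab, C

An unfigured bass implies 5/3.
A third above F in this key is Ab.
A fifth above F in this key is C.
Together with the bass F, this spells F minor in root position.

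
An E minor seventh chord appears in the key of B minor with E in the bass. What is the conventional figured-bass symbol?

7

E is the root of E minor seventh, so the chord is in root position.
A seventh chord in root position is figured 7/5/3, conventionally abbreviated 7.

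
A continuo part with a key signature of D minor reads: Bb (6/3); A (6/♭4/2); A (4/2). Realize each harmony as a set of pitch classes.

Bb, D, G | A, Bb, Db, F | A, Bb, D, F

Bb (6/3): Bb, D, G.
A (6/b4/2): A, Bb, Db, F.
A (6/4/2): A, Bb, D, F.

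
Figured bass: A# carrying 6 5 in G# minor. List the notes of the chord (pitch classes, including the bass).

The written figures 6 5 are shorthand for 6/5/3: the 3 is implied.
A third above A# in this key is C#.
A fifth above A# in this key is E.
A sixth above A# in this key is F#.
Together with the bass A#, this spells F# dominant seventh in first inversion.

A#, C#, E, F#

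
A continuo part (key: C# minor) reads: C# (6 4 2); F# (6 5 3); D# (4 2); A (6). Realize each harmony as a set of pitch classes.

C# (6/4/2): C#, D#, F#, A.
F# (6/5/3): F#, A, C#, D#.
D# (6/4/2): D#, E, G#, B.
A (6/3): A, C#, F#.

C#, D#, F#, A | F#, A, C#, D# | D#, E, G#, B | A, C#, F#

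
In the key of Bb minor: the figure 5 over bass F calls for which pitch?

Counting 4 letter steps above F lands on C; in Bb minor, that letter is C.

C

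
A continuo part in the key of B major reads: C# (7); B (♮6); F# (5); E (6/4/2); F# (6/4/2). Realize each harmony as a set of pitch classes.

C#, E, G#, B | B, D#, G | F#, A#, C# | E, F#, A#, C# | F#, G#, B, D#

C# (7/5/3): C#, E, G#, B.
B (♮6/3): B, D#, G.
F# (5/3): F#, A#, C#.
E (6/4/2): E, F#, A#, C#.
F# (6/4/2): F#, G#, B, D#.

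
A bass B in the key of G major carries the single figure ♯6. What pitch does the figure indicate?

G#

Counting 5 letter steps above B lands on G; in G major, that letter is G.
The #6 figure raises it a semitone, giving G#.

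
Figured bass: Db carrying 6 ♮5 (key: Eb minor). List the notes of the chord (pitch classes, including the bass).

Db, F, A, Bb

The written figures 6 ♮5 are shorthand for 6/5/3: the 3 is implied.
A third above Db in this key is F.
A fifth above Db in this key is Ab, made natural (A) by the ♮ figure.
A sixth above Db in this key is Bb.
Together with the bass Db, this spells Bb minor-major seventh in first inversion.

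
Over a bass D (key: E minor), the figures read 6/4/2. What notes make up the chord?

A second above D in this key is E.
A fourth above D in this key is G.
A sixth above D in this key is B.
Together with the bass D, this spells E minor seventh in third inversion.

D, E, G, B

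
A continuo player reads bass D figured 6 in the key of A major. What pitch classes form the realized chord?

The written figures 6 are shorthand for 6/3: the 3 is implied.
A third above D in this key is F#.
A sixth above D in this key is B.
Together with the bass D, this spells B minor in first inversion.

D, F#, B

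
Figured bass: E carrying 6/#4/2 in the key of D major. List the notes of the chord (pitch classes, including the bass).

E, F#, A#, C#

A second above E in this key is F#.
A fourth above E in this key is A, raised to A# by the sharp.
A sixth above E in this key is C#.
Together with the bass E, this spells F# dominant seventh in third inversion.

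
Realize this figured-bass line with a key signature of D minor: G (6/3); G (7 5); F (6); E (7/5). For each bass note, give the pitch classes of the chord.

G (6/3): G, Bb, E.
G (7/5/3): G, Bb, D, F.
F (6/3): F, A, D.
E (7/5/3): E, G, Bb, D.

G, Bb, E | G, Bb, D, F | F, A, D | E, G, Bb, D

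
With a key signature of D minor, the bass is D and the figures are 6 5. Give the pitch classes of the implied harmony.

The written figures 6 5 are shorthand for 6/5/3: the 3 is implied.
A third above D in this key is F.
A fifth above D in this key is A.
A sixth above D in this key is Bb.
Together with the bass D, this spells Bb major seventh in first inversion.

D, F, A, Bb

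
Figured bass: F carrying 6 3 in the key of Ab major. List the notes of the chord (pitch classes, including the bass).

F, Ab, Db

A third above F in this key is Ab.
A sixth above F in this key is Db.
Together with the bass F, this spells Db major in first inversion.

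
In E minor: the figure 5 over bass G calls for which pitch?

D

Counting 4 letter steps above G lands on D; in E minor, that letter is D.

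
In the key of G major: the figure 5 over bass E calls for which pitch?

Counting 4 letter steps above E lands on B; in G major, that letter is B.

B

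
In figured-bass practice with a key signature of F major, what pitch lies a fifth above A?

E

Counting 4 letter steps above A lands on E; in F major, that letter is E.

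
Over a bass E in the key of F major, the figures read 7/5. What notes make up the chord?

E, G, Bb, D

The written figures 7/5 are shorthand for 7/5/3: the 3 is implied.
A third above E in this key is G.
A fifth above E in this key is Bb.
A seventh above E in this key is D.
Together with the bass E, this spells E half-diminished seventh in root position.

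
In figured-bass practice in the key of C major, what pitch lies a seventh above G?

Counting 6 letter steps above G lands on F; in C major, that letter is F.

F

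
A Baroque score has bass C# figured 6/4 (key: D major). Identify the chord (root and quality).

F# minor

The figures 6/4 indicate a triad in second inversion.
In second inversion the root lies a fourth above the bass: a fourth above C# in D major is F#.
The chord tones are C#, F#, A, giving F# minor.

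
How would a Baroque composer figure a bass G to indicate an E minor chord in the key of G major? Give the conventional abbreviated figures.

6

G is the third of E minor, so the chord is in first inversion.
A triad in first inversion is figured 6/3, conventionally abbreviated 6.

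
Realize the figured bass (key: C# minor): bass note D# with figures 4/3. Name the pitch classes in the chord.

D#, F#, G#, B

The written figures 4/3 are shorthand for 6/4/3: the 6 is implied.
A third above D# in this key is F#.
A fourth above D# in this key is G#.
A sixth above D# in this key is B.
Together with the bass D#, this spells G# minor seventh in second inversion.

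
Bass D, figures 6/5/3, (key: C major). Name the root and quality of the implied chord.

B half-diminished seventh

The figures 6/5/3 indicate a seventh chord in first inversion.
In first inversion the root lies a sixth above the bass: a sixth above D in C major is B.
The chord tones are D, F, A, B, giving B half-diminished seventh.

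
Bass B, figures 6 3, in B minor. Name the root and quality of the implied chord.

G major

The figures 6 3 indicate a triad in first inversion.
In first inversion the root lies a sixth above the bass: a sixth above B in B minor is G.
The chord tones are B, D, G, giving G major.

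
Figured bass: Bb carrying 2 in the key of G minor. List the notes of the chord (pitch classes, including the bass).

The written figures 2 are shorthand for 6/4/2: the 6/4 are implied.
A second above Bb in this key is C.
A fourth above Bb in this key is Eb.
A sixth above Bb in this key is G.
Together with the bass Bb, this spells C minor seventh in third inversion.

Bb, C, Eb, G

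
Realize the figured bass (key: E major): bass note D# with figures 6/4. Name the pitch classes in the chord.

D#, G#, B

A fourth above D# in this key is G#.
A sixth above D# in this key is B.
Together with the bass D#, this spells G# minor in second inversion.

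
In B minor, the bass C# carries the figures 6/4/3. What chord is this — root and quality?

The figures 6/4/3 indicate a seventh chord in second inversion.
In second inversion the root lies a fourth above the bass: a fourth above C# in B minor is F#.
The chord tones are C#, E, F#, A, giving F# minor seventh.

F# minor seventh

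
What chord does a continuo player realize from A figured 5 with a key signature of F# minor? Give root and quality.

A major

The figures 5 indicate a triad in root position.
In root position the bass is the root, so the root is A.
The chord tones are A, C#, E, giving A major.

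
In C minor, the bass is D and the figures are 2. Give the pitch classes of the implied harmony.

The written figures 2 are shorthand for 6/4/2: the 6/4 are implied.
A second above D in this key is Eb.
A fourth above D in this key is G.
A sixth above D in this key is Bb.
Together with the bass D, this spells Eb major seventh in third inversion.

D, Eb, G, Bb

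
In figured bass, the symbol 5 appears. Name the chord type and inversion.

triad, root position

5 is shorthand for 5/3.
Intervals of 5/3 above the bass form a triad; the bass is the root, so this is root position.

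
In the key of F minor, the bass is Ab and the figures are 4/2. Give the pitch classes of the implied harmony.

Ab, Bb, Db, F

The written figures 4/2 are shorthand for 6/4/2: the 6 is implied.
A second above Ab in this key is Bb.
A fourth above Ab in this key is Db.
A sixth above Ab in this key is F.
Together with the bass Ab, this spells Bb minor seventh in third inversion.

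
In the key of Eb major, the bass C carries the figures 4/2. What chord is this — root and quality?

D half-diminished seventh

The figures 4/2 indicate a seventh chord in third inversion.
In third inversion the root lies a second above the bass: a second above C in Eb major is D.
The chord tones are C, D, F, Ab, giving D half-diminished seventh.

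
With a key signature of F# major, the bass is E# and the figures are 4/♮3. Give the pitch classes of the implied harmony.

The written figures 4/♮3 are shorthand for 6/4/3: the 6 is implied.
A third above E# in this key is G#, made natural (G) by the ♮ figure.
A fourth above E# in this key is A#.
A sixth above E# in this key is C#.

E#, G, A#, C#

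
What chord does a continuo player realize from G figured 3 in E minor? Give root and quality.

G major

The figures 3 indicate a triad in root position.
In root position the bass is the root, so the root is G.
The chord tones are G, B, D, giving G major.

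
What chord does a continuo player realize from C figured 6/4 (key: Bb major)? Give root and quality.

The figures 6/4 indicate a triad in second inversion.
In second inversion the root lies a fourth above the bass: a fourth above C in Bb major is F.
The chord tones are C, F, A, giving F major.

F major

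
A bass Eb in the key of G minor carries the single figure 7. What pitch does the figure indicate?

D

Counting 6 letter steps above Eb lands on D; in G minor, that letter is D.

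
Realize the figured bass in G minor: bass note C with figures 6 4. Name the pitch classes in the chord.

C, F, A

A fourth above C in this key is F.
A sixth above C in this key is A.
Together with the bass C, this spells F major in second inversion.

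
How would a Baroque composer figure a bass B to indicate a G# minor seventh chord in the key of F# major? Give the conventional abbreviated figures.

6/5

B is the third of G# minor seventh, so the chord is in first inversion.
A seventh chord in first inversion is figured 6/5/3, conventionally abbreviated 6/5.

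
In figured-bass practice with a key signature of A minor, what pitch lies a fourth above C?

F

Counting 3 letter steps above C lands on F; in A minor, that letter is F.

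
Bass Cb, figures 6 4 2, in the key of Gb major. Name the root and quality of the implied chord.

Db dominant seventh

The figures 6 4 2 indicate a seventh chord in third inversion.
In third inversion the root lies a second above the bass: a second above Cb in Gb major is Db.
The chord tones are Cb, Db, F, Ab, giving Db dominant seventh.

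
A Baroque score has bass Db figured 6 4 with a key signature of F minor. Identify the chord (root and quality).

G diminished

The figures 6 4 indicate a triad in second inversion.
In second inversion the root lies a fourth above the bass: a fourth above Db in F minor is G.
The chord tones are Db, G, Bb, giving G diminished.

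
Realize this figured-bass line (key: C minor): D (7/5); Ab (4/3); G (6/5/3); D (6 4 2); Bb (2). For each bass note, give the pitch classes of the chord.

D (7/5/3): D, F, Ab, C.
Ab (6/4/3): Ab, C, D, F.
G (6/5/3): G, Bb, D, Eb.
D (6/4/2): D, Eb, G, Bb.
Bb (6/4/2): Bb, C, Eb, G.

D, F, Ab, C | Ab, C, D, F | G, Bb, D, Eb | D, Eb, G, Bb | Bb, C, Eb, G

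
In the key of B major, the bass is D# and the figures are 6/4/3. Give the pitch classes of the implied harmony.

A third above D# in this key is F#.
A fourth above D# in this key is G#.
A sixth above D# in this key is B.
Together with the bass D#, this spells G# minor seventh in second inversion.

D#, F#, G#, B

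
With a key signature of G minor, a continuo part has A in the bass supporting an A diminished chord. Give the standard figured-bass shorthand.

A is the root of A diminished, so the chord is in root position.
A triad in root position is figured 5/3, conventionally abbreviated (no figures — root-position triad).

no figures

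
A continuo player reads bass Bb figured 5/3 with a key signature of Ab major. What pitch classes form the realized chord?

A third above Bb in this key is Db.
A fifth above Bb in this key is F.
Together with the bass Bb, this spells Bb minor in root position.

Bb, Db, F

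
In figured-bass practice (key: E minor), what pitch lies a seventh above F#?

E

Counting 6 letter steps above F# lands on E; in E minor, that letter is E.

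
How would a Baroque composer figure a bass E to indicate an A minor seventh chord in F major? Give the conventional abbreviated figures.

4/3

E is the fifth of A minor seventh, so the chord is in second inversion.
A seventh chord in second inversion is figured 6/4/3, conventionally abbreviated 4/3.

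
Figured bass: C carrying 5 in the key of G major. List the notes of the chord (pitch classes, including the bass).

The written figures 5 are shorthand for 5/3: the 3 is implied.
A third above C in this key is E.
A fifth above C in this key is G.
Together with the bass C, this spells C major in root position.

C, E, G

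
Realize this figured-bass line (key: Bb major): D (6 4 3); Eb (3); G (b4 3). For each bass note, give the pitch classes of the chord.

D, F, G, Bb | Eb, G, Bb | G, Bb, Cb, Eb

D (6/4/3): D, F, G, Bb.
Eb (5/3): Eb, G, Bb.
G (6/b4/3): G, Bb, Cb, Eb.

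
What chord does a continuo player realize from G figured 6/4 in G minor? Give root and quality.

The figures 6/4 indicate a triad in second inversion.
In second inversion the root lies a fourth above the bass: a fourth above G in G minor is C.
The chord tones are G, C, Eb, giving C minor.

C minor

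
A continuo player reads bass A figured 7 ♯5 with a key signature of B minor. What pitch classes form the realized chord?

A, C#, E#, G

The written figures 7 ♯5 are shorthand for 7/5/3: the 3 is implied.
A third above A in this key is C#.
A fifth above A in this key is E, raised to E# by the sharp.
A seventh above A in this key is G.
Together with the bass A, this spells A augmented seventh in root position.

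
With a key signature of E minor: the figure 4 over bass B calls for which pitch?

E

Counting 3 letter steps above B lands on E; in E minor, that letter is E.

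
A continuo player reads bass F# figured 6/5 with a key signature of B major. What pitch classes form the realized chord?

The written figures 6/5 are shorthand for 6/5/3: the 3 is implied.
A third above F# in this key is A#.
A fifth above F# in this key is C#.
A sixth above F# in this key is D#.
Together with the bass F#, this spells D# minor seventh in first inversion.

F#, A#, C#, D#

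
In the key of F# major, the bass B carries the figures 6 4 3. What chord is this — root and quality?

E# half-diminished seventh

The figures 6 4 3 indicate a seventh chord in second inversion.
In second inversion the root lies a fourth above the bass: a fourth above B in F# major is E#.
The chord tones are B, D#, E#, G#, giving E# half-diminished seventh.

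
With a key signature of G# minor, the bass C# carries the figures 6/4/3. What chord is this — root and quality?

F# dominant seventh

The figures 6/4/3 indicate a seventh chord in second inversion.
In second inversion the root lies a fourth above the bass: a fourth above C# in G# minor is F#.
The chord tones are C#, E, F#, A#, giving F# dominant seventh.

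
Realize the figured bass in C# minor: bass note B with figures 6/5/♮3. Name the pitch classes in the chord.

B, D, F#, G#

A third above B in this key is D#, made natural (D) by the ♮ figure.
A fifth above B in this key is F#.
A sixth above B in this key is G#.
Together with the bass B, this spells G# half-diminished seventh in first inversion.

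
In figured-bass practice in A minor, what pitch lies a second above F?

Counting 1 letter step above F lands on G; in A minor, that letter is G.

G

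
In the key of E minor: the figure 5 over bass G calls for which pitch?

D

Counting 4 letter steps above G lands on D; in E minor, that letter is D.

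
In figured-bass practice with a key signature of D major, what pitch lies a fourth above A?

Counting 3 letter steps above A lands on D; in D major, that letter is D.

D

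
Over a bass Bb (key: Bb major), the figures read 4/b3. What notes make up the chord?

The written figures 4/b3 are shorthand for 6/4/3: the 6 is implied.
A third above Bb in this key is D, lowered to Db by the flat.
A fourth above Bb in this key is Eb.
A sixth above Bb in this key is G.
Together with the bass Bb, this spells Eb dominant seventh in second inversion.

Bb, Db, Eb, G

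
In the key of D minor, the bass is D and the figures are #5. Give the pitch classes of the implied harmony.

The written figures #5 are shorthand for 5/3: the 3 is implied.
A third above D in this key is F.
A fifth above D in this key is A, raised to A# by the sharp.

D, F, A#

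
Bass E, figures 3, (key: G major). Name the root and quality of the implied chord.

The figures 3 indicate a triad in root position.
In root position the bass is the root, so the root is E.
The chord tones are E, G, B, giving E minor.

E minor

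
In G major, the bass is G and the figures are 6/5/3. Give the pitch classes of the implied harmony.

A third above G in this key is B.
A fifth above G in this key is D.
A sixth above G in this key is E.
Together with the bass G, this spells E minor seventh in first inversion.

G, B, D, E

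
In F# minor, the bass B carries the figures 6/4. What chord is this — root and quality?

The figures 6/4 indicate a triad in second inversion.
In second inversion the root lies a fourth above the bass: a fourth above B in F# minor is E.
The chord tones are B, E, G#, giving E major.

E major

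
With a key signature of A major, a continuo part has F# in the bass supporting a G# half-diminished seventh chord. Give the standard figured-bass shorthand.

4/2

F# is the seventh of G# half-diminished seventh, so the chord is in third inversion.
A seventh chord in third inversion is figured 6/4/2, conventionally abbreviated 4/2.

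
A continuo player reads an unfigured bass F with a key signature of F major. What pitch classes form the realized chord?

An unfigured bass implies 5/3.
A third above F in this key is A.
A fifth above F in this key is C.
Together with the bass F, this spells F major in root position.

F, A, C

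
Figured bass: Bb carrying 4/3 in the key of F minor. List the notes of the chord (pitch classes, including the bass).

Bb, Db, Eb, G

The written figures 4/3 are shorthand for 6/4/3: the 6 is implied.
A third above Bb in this key is Db.
A fourth above Bb in this key is Eb.
A sixth above Bb in this key is G.
Together with the bass Bb, this spells Eb dominant seventh in second inversion.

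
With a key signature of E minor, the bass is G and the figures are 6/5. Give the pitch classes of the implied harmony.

The written figures 6/5 are shorthand for 6/5/3: the 3 is implied.
A third above G in this key is B.
A fifth above G in this key is D.
A sixth above G in this key is E.
Together with the bass G, this spells E minor seventh in first inversion.

G, B, D, E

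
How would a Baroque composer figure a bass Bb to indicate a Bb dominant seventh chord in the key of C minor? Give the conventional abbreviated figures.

7

Bb is the root of Bb dominant seventh, so the chord is in root position.
A seventh chord in root position is figured 7/5/3, conventionally abbreviated 7.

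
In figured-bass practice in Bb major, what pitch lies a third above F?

A

Counting 2 letter steps above F lands on A; in Bb major, that letter is A.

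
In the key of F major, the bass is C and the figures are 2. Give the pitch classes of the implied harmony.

C, D, F, A

The written figures 2 are shorthand for 6/4/2: the 6/4 are implied.
A second above C in this key is D.
A fourth above C in this key is F.
A sixth above C in this key is A.
Together with the bass C, this spells D minor seventh in third inversion.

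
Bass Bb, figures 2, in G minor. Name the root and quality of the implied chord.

C minor seventh

The figures 2 indicate a seventh chord in third inversion.
In third inversion the root lies a second above the bass: a second above Bb in G minor is C.
The chord tones are Bb, C, Eb, G, giving C minor seventh.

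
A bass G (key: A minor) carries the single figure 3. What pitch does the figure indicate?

Counting 2 letter steps above G lands on B; in A minor, that letter is B.

B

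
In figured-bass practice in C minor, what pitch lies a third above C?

Eb

Counting 2 letter steps above C lands on E; in C minor, that letter is Eb.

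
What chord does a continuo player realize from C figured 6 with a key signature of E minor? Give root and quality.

A minor

The figures 6 indicate a triad in first inversion.
In first inversion the root lies a sixth above the bass: a sixth above C in E minor is A.
The chord tones are C, E, A, giving A minor.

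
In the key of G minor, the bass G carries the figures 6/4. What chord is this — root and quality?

C minor

The figures 6/4 indicate a triad in second inversion.
In second inversion the root lies a fourth above the bass: a fourth above G in G minor is C.
The chord tones are G, C, Eb, giving C minor.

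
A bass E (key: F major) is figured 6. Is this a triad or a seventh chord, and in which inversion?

6 is shorthand for 6/3.
Intervals of 6/3 above the bass form a triad; the bass is the third, so this is first inversion.

triad, first inversion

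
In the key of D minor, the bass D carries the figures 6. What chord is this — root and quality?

Bb major

The figures 6 indicate a triad in first inversion.
In first inversion the root lies a sixth above the bass: a sixth above D in D minor is Bb.
The chord tones are D, F, Bb, giving Bb major.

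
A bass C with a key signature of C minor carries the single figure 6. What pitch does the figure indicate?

Counting 5 letter steps above C lands on A; in C minor, that letter is Ab.

Ab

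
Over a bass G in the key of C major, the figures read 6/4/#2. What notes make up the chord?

A second above G in this key is A, raised to A# by the sharp.
A fourth above G in this key is C.
A sixth above G in this key is E.

G, A#, C, E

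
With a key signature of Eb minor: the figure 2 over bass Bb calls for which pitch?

Cb

Counting 1 letter step above Bb lands on C; in Eb minor, that letter is Cb.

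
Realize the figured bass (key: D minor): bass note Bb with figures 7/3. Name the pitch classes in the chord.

The written figures 7/3 are shorthand for 7/5/3: the 5 is implied.
A third above Bb in this key is D.
A fifth above Bb in this key is F.
A seventh above Bb in this key is A.
Together with the bass Bb, this spells Bb major seventh in root position.

Bb, D, F, A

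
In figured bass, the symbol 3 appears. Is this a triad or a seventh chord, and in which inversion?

triad, root position

3 is shorthand for 5/3.
Intervals of 5/3 above the bass form a triad; the bass is the root, so this is root position.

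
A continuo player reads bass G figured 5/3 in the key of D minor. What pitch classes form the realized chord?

G, Bb, D

A third above G in this key is Bb.
A fifth above G in this key is D.
Together with the bass G, this spells G minor in root position.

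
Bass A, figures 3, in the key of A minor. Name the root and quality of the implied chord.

The figures 3 indicate a triad in root position.
In root position the bass is the root, so the root is A.
The chord tones are A, C, E, giving A minor.

A minor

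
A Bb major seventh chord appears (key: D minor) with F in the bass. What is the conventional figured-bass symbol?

4/3

F is the fifth of Bb major seventh, so the chord is in second inversion.
A seventh chord in second inversion is figured 6/4/3, conventionally abbreviated 4/3.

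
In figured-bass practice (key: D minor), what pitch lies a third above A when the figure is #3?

C#

Counting 2 letter steps above A lands on C; in D minor, that letter is C.
The #3 figure raises it a semitone, giving C#.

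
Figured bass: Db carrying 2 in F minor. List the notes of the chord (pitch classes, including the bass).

The written figures 2 are shorthand for 6/4/2: the 6/4 are implied.
A second above Db in this key is Eb.
A fourth above Db in this key is G.
A sixth above Db in this key is Bb.
Together with the bass Db, this spells Eb dominant seventh in third inversion.

Db, Eb, G, Bb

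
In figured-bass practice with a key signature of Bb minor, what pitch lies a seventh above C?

Counting 6 letter steps above C lands on B; in Bb minor, that letter is Bb.

Bb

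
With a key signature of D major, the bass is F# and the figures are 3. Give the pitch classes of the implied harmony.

F#, A, C#

The written figures 3 are shorthand for 5/3: the 5 is implied.
A third above F# in this key is A.
A fifth above F# in this key is C#.
Together with the bass F#, this spells F# minor in root position.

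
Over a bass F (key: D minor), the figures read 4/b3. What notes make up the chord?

F, Ab, Bb, D

The written figures 4/b3 are shorthand for 6/4/3: the 6 is implied.
A third above F in this key is A, lowered to Ab by the flat.
A fourth above F in this key is Bb.
A sixth above F in this key is D.
Together with the bass F, this spells Bb dominant seventh in second inversion.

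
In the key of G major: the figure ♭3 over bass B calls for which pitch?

Counting 2 letter steps above B lands on D; in G major, that letter is D.
The b3 figure lowers it a semitone, giving Db.

Db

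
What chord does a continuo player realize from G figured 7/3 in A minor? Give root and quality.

G dominant seventh

The figures 7/3 indicate a seventh chord in root position.
In root position the bass is the root, so the root is G.
The chord tones are G, B, D, F, giving G dominant seventh.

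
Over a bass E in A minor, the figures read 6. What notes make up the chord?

The written figures 6 are shorthand for 6/3: the 3 is implied.
A third above E in this key is G.
A sixth above E in this key is C.
Together with the bass E, this spells C major in first inversion.

E, G, C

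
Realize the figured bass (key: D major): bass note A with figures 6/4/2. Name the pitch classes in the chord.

A second above A in this key is B.
A fourth above A in this key is D.
A sixth above A in this key is F#.
Together with the bass A, this spells B minor seventh in third inversion.

A, B, D, F#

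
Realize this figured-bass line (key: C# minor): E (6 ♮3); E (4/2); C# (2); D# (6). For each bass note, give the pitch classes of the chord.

E, G, C# | E, F#, A, C# | C#, D#, F#, A | D#, F#, B

E (6/♮3): E, G, C#.
E (6/4/2): E, F#, A, C#.
C# (6/4/2): C#, D#, F#, A.
D# (6/3): D#, F#, B.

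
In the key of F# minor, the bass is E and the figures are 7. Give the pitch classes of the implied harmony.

E, G#, B, D

The written figures 7 are shorthand for 7/5/3: the 5/3 are implied.
A third above E in this key is G#.
A fifth above E in this key is B.
A seventh above E in this key is D.
Together with the bass E, this spells E dominant seventh in root position.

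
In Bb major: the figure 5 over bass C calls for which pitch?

G

Counting 4 letter steps above C lands on G; in Bb major, that letter is G.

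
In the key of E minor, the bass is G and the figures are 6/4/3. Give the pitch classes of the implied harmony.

G, B, C, E

A third above G in this key is B.
A fourth above G in this key is C.
A sixth above G in this key is E.
Together with the bass G, this spells C major seventh in second inversion.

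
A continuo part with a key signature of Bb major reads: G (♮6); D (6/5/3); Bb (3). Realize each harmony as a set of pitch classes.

G (♮6/3): G, Bb, E.
D (6/5/3): D, F, A, Bb.
Bb (5/3): Bb, D, F.

G, Bb, E | D, F, A, Bb | Bb, D, F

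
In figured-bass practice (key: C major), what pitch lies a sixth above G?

Counting 5 letter steps above G lands on E; in C major, that letter is E.

E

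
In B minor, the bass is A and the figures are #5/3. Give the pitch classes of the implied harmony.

A third above A in this key is C#.
A fifth above A in this key is E, raised to E# by the sharp.
Together with the bass A, this spells A augmented in root position.

A, C#, E#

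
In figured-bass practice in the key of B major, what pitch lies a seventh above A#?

Counting 6 letter steps above A# lands on G; in B major, that letter is G#.

G#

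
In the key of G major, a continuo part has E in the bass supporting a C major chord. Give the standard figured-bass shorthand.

E is the third of C major, so the chord is in first inversion.
A triad in first inversion is figured 6/3, conventionally abbreviated 6.

6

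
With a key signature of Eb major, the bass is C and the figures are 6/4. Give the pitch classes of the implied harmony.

C, F, Ab

A fourth above C in this key is F.
A sixth above C in this key is Ab.
Together with the bass C, this spells F minor in second inversion.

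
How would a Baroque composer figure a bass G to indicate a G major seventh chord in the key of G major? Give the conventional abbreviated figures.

7

G is the root of G major seventh, so the chord is in root position.
A seventh chord in root position is figured 7/5/3, conventionally abbreviated 7.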